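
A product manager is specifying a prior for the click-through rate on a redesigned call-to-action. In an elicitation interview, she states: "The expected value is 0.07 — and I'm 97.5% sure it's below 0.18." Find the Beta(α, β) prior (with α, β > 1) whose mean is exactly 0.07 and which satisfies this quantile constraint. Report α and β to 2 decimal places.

With mean 0.07 fixed, write α = 0.07s, β = 0.93s where s = α+β.
Need P(θ < 0.18) = 0.975 under Beta(0.07s, 0.93s). Normal approximation: (q−m)/√(m(1−m)/s) ≈ z_{0.975} = 1.96, so s ≈ 0.07·0.93·(1.96)²/(0.18−0.07)² = 20.7.
At s = 20.7: P(θ<0.18) ≈ 0.952. Adjusting to match 0.975 gives s ≈ 31.40.
So α = 0.07·31.40 ≈ 2.20, β = 0.93·31.40 ≈ 29.21.

α ≈ 2.20, β ≈ 29.21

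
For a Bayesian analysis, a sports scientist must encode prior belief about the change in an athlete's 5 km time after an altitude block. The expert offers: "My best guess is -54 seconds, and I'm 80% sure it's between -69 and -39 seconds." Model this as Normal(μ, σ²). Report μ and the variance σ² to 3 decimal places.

μ = -54.000, σ² = 136.997

A symmetric 80% interval runs μ ± z·σ with z = 1.282.
Half-width = 15, so σ = 15/1.282 = 11.7046 and σ² = 136.997.
μ is the stated best guess, -54.000.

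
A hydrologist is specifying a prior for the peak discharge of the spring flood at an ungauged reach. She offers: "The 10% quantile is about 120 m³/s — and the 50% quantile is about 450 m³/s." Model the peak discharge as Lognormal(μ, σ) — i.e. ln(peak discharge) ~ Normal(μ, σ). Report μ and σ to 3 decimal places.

If T ~ Lognormal(μ,σ) then ln T ~ Normal(μ,σ), so the p-quantile of ln T is μ + z_p·σ.
ln(120) = 4.787 and ln(450) = 6.109; z_{0.1} = -1.282, z_{0.5} = 0.
σ = (6.109 − 4.787)/(0 − (-1.282)) = 1.031.
μ = 4.787 − (-1.282)·1.031 = 6.109.

μ ≈ 6.109, σ ≈ 1.031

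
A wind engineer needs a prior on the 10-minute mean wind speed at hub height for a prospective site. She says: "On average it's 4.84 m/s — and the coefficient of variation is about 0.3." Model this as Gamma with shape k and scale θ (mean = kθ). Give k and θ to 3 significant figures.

For Gamma(k, scale θ): mean = kθ, variance = kθ², so CV = 1/√k.
CV = 0.3, hence k = 1/CV² = 11.1.
Then θ = mean/k = 4.84/11.1 = 0.436.

k ≈ 11.1, θ ≈ 0.436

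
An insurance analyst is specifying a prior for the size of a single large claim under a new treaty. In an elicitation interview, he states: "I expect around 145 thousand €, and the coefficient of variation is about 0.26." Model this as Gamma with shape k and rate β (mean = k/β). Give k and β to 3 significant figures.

For Gamma(k, rate β): mean = k/β, variance = k/β², so CV = 1/√k.
CV = 0.26, hence k = 1/CV² = 14.8.
Then β = k/mean = 14.8/145 = 0.102.

k ≈ 14.8, β ≈ 0.102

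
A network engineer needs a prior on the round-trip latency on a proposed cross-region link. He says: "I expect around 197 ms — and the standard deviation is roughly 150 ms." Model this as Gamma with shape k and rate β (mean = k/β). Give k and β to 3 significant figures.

k ≈ 1.72, β ≈ 0.00876

For Gamma(k, rate β): mean = k/β, variance = k/β², so CV = 1/√k.
CV = SD/mean = 150/197 = 0.7614, hence k = 1/CV² = 1.72.
Then β = k/mean = 1.72/197 = 0.00876.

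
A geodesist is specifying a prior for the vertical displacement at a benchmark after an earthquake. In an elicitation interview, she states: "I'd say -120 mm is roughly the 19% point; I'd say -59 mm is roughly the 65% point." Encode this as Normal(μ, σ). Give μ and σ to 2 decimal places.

μ = -77.61, σ = 48.29

For Normal(μ,σ), the p-quantile is μ + z_p·σ. Here z_{0.19} = -0.8779, z_{0.65} = 0.3853.
So -120 = μ − 0.8779σ and -59 = μ + 0.3853σ.
Subtracting: σ = (-59 − -120)/(0.3853 − (-0.8779)) = 48.29.
Then μ = -120 − (-0.8779)·48.29 = -77.61.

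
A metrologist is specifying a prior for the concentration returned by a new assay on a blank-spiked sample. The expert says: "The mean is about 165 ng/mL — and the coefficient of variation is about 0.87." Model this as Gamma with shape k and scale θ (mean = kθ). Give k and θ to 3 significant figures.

k ≈ 1.32, θ ≈ 125

For Gamma(k, scale θ): mean = kθ, variance = kθ², so CV = 1/√k.
CV = 0.87, hence k = 1/CV² = 1.32.
Then θ = mean/k = 165/1.32 = 125.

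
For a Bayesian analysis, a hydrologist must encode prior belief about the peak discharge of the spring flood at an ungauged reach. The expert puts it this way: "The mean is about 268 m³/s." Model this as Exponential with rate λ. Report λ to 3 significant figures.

Exponential mean = 1/λ, so λ = 1/268.0 = 0.00373.

λ ≈ 0.00373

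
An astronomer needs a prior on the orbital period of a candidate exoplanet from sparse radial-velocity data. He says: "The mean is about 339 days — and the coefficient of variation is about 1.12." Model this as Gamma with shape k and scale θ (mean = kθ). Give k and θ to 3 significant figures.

For Gamma(k, scale θ): mean = kθ, variance = kθ², so CV = 1/√k.
CV = 1.12, hence k = 1/CV² = 0.797.
Then θ = mean/k = 339/0.797 = 425.

k ≈ 0.797, θ ≈ 425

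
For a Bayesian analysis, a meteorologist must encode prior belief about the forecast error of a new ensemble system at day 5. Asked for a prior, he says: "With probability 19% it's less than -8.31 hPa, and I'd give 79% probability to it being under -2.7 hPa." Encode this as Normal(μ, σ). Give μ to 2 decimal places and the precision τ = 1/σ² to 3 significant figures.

For Normal(μ,σ), the p-quantile is μ + z_p·σ. Here z_{0.19} = -0.8779, z_{0.79} = 0.8064.
So -8.31 = μ − 0.8779σ and -2.7 = μ + 0.8064σ.
Subtracting: σ = (-2.7 − -8.31)/(0.8064 − (-0.8779)) = 3.33.
Then μ = -8.31 − (-0.8779)·3.33 = -5.39.
Precision τ = 1/σ² = 1/3.331² = 0.0901.

μ = -5.39, τ = 0.0901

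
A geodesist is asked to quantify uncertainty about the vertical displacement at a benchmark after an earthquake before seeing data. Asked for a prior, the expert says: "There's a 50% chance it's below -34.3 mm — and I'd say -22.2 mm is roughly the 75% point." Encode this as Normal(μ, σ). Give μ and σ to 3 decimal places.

The p-quantile of Normal(μ,σ) is μ + z_p·σ, with z_{0.5} = 0 and z_{0.75} = 0.6745.
Eliminate σ: μ = (z₂·x₁ − z₁·x₂)/(z₂ − z₁) = (0.6745·-34.3 − (0)·-22.2)/0.6745 = -34.300.
Then σ = (x₂ − x₁)/(z₂ − z₁) = (-22.2 − -34.3)/0.6745 = 17.939.

μ = -34.300, σ = 17.939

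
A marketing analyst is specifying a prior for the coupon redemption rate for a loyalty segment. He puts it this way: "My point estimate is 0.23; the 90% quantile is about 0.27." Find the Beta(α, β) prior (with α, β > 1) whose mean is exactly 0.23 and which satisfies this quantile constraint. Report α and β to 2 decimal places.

α ≈ 42.96, β ≈ 143.82

With mean 0.23 fixed, write α = 0.23s, β = 0.77s where s = α+β.
Need P(θ < 0.27) = 0.9 under Beta(0.23s, 0.77s). Normal approximation: (q−m)/√(m(1−m)/s) ≈ z_{0.9} = 1.28, so s ≈ 0.23·0.77·(1.28)²/(0.27−0.23)² = 181.8.
At s = 181.8: P(θ<0.27) ≈ 0.897. Adjusting to match 0.9 gives s ≈ 186.78.
So α = 0.23·186.78 ≈ 42.96, β = 0.77·186.78 ≈ 143.82.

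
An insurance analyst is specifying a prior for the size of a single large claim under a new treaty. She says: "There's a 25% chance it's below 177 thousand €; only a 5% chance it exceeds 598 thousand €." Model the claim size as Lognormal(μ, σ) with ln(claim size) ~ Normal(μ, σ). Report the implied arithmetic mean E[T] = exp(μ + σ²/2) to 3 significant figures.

If T ~ Lognormal(μ,σ) then ln T ~ Normal(μ,σ), so the p-quantile of ln T is μ + z_p·σ.
ln(177) = 5.176 and ln(598) = 6.394; z_{0.25} = -0.6745, z_{0.95} = 1.645.
σ = (6.394 − 5.176)/(1.645 − (-0.6745)) = 0.525.
μ = 5.176 − (-0.6745)·0.525 = 5.530.
E[T] = exp(μ + σ²/2) = exp(5.530 + 0.1378) = 289 thousand €.

E[T] ≈ 289 thousand €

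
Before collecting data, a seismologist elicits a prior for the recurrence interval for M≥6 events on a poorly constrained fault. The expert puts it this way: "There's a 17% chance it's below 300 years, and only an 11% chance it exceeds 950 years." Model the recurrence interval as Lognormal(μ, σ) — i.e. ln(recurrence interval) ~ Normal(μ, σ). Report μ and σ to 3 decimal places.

If T ~ Lognormal(μ,σ) then ln T ~ Normal(μ,σ), so the p-quantile of ln T is μ + z_p·σ.
ln(300) = 5.704 and ln(950) = 6.856; z_{0.17} = -0.9542, z_{0.89} = 1.227.
σ = (6.856 − 5.704)/(1.227 − (-0.9542)) = 0.529.
μ = 5.704 − (-0.9542)·0.529 = 6.208.

μ ≈ 6.208, σ ≈ 0.529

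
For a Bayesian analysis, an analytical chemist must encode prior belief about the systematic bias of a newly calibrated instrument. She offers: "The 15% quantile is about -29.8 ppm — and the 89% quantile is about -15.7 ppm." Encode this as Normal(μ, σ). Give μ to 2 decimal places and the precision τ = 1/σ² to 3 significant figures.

μ = -23.34, τ = 0.0258

The p-quantile of Normal(μ,σ) is μ + z_p·σ, with z_{0.15} = -1.036 and z_{0.89} = 1.227.
Eliminate σ: μ = (z₂·x₁ − z₁·x₂)/(z₂ − z₁) = (1.227·-29.8 − (-1.036)·-15.7)/2.263 = -23.34.
Then σ = (x₂ − x₁)/(z₂ − z₁) = (-15.7 − -29.8)/2.263 = 6.23.
Precision τ = 1/σ² = 1/6.231² = 0.0258.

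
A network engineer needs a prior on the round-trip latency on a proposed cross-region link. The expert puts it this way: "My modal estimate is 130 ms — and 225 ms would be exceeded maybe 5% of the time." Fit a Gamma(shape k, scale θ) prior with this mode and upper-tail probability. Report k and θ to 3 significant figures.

Gamma(k,θ) with k>1 has mode (k−1)θ, so θ = 130/(k−1).
Need P(X < 225) = 0.95 with θ tied to k this way. Start at k = 2, θ = 130: P(X<225) ≈ 0.516.
Too low — raise k to concentrate. Iterating converges to k ≈ 10.3.
Then θ = 130/(10.3−1) ≈ 14.

k ≈ 10.3, θ ≈ 14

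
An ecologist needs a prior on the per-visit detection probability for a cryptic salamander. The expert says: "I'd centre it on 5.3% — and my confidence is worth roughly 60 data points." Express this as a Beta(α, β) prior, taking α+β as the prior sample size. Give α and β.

Under the effective-sample-size interpretation, Beta(α, β) has prior mean α/(α+β) and prior sample size α+β.
So α+β = 60 and α/(α+β) = 0.053, giving α = 0.053·60 = 3.18 and β = 60 − 3.18 = 56.82.

α = 3.18, β = 56.82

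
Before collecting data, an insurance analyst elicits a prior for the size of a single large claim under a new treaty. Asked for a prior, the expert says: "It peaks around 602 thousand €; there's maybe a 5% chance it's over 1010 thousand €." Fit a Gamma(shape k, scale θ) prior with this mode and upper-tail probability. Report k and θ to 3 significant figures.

Gamma(k,θ) with k>1 has mode (k−1)θ, so θ = 602/(k−1).
Need P(X < 1010) = 0.95 with θ tied to k this way. Start at k = 2, θ = 602: P(X<1010) ≈ 0.500.
Too low — raise k to concentrate. Iterating converges to k ≈ 11.4.
Then θ = 602/(11.4−1) ≈ 57.7.

k ≈ 11.4, θ ≈ 57.7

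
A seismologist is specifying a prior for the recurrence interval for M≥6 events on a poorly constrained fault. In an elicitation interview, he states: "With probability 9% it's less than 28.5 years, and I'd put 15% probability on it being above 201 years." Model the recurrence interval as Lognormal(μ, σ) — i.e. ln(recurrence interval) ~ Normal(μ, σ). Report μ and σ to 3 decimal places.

μ ≈ 4.452, σ ≈ 0.822

If T ~ Lognormal(μ,σ) then ln T ~ Normal(μ,σ), so the p-quantile of ln T is μ + z_p·σ.
ln(28.5) = 3.35 and ln(201) = 5.303; z_{0.09} = -1.341, z_{0.85} = 1.036.
σ = (5.303 − 3.35)/(1.036 − (-1.341)) = 0.822.
μ = 3.35 − (-1.341)·0.822 = 4.452.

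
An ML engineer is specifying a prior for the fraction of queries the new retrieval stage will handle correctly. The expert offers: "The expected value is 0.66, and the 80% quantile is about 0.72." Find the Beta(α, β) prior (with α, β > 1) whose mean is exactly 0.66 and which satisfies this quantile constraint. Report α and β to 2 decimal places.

α ≈ 29.79, β ≈ 15.34

With mean 0.66 fixed, write α = 0.66s, β = 0.34s where s = α+β.
Need P(θ < 0.72) = 0.8 under Beta(0.66s, 0.34s). Normal approximation: (q−m)/√(m(1−m)/s) ≈ z_{0.8} = 0.842, so s ≈ 0.66·0.34·(0.842)²/(0.72−0.66)² = 44.2.
At s = 44.2: P(θ<0.72) ≈ 0.797. Adjusting to match 0.8 gives s ≈ 45.13.
So α = 0.66·45.13 ≈ 29.79, β = 0.34·45.13 ≈ 15.34.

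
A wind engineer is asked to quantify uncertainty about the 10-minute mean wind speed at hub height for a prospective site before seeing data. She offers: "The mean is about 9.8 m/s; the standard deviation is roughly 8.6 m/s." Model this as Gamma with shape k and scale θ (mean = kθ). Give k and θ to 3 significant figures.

For Gamma(k, scale θ): mean = kθ, variance = kθ², so CV = 1/√k.
CV = SD/mean = 8.6/9.8 = 0.8776, hence k = 1/CV² = 1.3.
Then θ = mean/k = 9.8/1.3 = 7.55.

k ≈ 1.3, θ ≈ 7.55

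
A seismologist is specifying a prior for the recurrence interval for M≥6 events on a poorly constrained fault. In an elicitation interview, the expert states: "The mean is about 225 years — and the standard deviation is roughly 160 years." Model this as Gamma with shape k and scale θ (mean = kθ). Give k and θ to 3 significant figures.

For Gamma(k, scale θ): mean = kθ, variance = kθ², so CV = 1/√k.
CV = SD/mean = 160/225 = 0.7111, hence k = 1/CV² = 1.98.
Then θ = mean/k = 225/1.98 = 114.

k ≈ 1.98, θ ≈ 114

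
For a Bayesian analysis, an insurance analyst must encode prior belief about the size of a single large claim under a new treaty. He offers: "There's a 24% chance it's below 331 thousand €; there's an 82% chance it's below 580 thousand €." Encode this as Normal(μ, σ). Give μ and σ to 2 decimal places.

μ = 439.45, σ = 153.55

For Normal(μ,σ), the p-quantile is μ + z_p·σ. Here z_{0.24} = -0.7063, z_{0.82} = 0.9154.
So 331 = μ − 0.7063σ and 580 = μ + 0.9154σ.
Subtracting: σ = (580 − 331)/(0.9154 − (-0.7063)) = 153.55.
Then μ = 331 − (-0.7063)·153.55 = 439.45.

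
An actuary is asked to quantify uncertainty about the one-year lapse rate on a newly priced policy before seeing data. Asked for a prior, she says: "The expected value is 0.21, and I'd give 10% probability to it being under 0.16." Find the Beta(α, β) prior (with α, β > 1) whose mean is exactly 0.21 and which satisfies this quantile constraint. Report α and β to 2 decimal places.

With mean 0.21 fixed, write α = 0.21s, β = 0.79s where s = α+β.
Need P(θ < 0.16) = 0.1 under Beta(0.21s, 0.79s). Normal approximation: (q−m)/√(m(1−m)/s) ≈ z_{0.1} = -1.28, so s ≈ 0.21·0.79·(-1.28)²/(0.16−0.21)² = 109.0.
At s = 109.0: P(θ<0.16) ≈ 0.093. Adjusting to match 0.1 gives s ≈ 102.91.
So α = 0.21·102.91 ≈ 21.61, β = 0.79·102.91 ≈ 81.30.

α ≈ 21.61, β ≈ 81.30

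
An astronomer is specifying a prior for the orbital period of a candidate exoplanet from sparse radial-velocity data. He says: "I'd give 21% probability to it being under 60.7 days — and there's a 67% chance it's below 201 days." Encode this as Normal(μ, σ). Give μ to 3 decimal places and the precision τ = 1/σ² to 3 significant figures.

For Normal(μ,σ), the p-quantile is μ + z_p·σ. Here z_{0.21} = -0.8064, z_{0.67} = 0.4399.
So 60.7 = μ − 0.8064σ and 201 = μ + 0.4399σ.
Subtracting: σ = (201 − 60.7)/(0.4399 − (-0.8064)) = 112.570.
Then μ = 60.7 − (-0.8064)·112.570 = 151.479.
Precision τ = 1/σ² = 1/112.6² = 7.89e-05.

μ = 151.479, τ = 7.89e-05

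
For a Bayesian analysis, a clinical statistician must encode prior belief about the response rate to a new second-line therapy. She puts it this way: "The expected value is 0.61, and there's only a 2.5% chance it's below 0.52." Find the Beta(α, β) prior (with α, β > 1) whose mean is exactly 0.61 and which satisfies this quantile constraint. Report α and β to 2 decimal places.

α ≈ 70.76, β ≈ 45.24

With mean 0.61 fixed, write α = 0.61s, β = 0.39s where s = α+β.
Need P(θ < 0.52) = 0.025 under Beta(0.61s, 0.39s). Normal approximation: (q−m)/√(m(1−m)/s) ≈ z_{0.025} = -1.96, so s ≈ 0.61·0.39·(-1.96)²/(0.52−0.61)² = 112.8.
At s = 112.8: P(θ<0.52) ≈ 0.027. Adjusting to match 0.025 gives s ≈ 116.00.
So α = 0.61·116.00 ≈ 70.76, β = 0.39·116.00 ≈ 45.24.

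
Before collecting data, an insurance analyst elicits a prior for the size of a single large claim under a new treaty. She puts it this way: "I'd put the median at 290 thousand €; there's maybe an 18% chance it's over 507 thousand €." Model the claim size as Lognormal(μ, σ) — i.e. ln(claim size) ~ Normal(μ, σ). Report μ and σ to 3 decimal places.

μ ≈ 5.670, σ ≈ 0.610

If T ~ Lognormal(μ,σ) then ln T ~ Normal(μ,σ), so the p-quantile of ln T is μ + z_p·σ.
ln(290) = 5.67 and ln(507) = 6.229; z_{0.5} = 0, z_{0.82} = 0.9154.
σ = (6.229 − 5.67)/(0.9154 − (0)) = 0.610.
μ = 5.67 − (0)·0.610 = 5.670.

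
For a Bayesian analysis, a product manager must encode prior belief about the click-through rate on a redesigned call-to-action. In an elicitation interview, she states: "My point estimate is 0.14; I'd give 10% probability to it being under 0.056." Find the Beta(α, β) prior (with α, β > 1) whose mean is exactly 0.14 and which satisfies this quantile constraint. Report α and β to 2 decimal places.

α ≈ 3.07, β ≈ 18.86

With mean 0.14 fixed, write α = 0.14s, β = 0.86s where s = α+β.
Need P(θ < 0.056) = 0.1 under Beta(0.14s, 0.86s). Normal approximation: (q−m)/√(m(1−m)/s) ≈ z_{0.1} = -1.28, so s ≈ 0.14·0.86·(-1.28)²/(0.056−0.14)² = 28.0.
At s = 28.0: P(θ<0.056) ≈ 0.068. Adjusting to match 0.1 gives s ≈ 21.93.
So α = 0.14·21.93 ≈ 3.07, β = 0.86·21.93 ≈ 18.86.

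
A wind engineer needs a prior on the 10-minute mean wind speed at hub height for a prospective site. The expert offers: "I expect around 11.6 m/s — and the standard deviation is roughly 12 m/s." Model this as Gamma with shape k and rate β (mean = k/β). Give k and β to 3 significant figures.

k ≈ 0.934, β ≈ 0.0806

For Gamma(k, rate β): mean = k/β, variance = k/β², so CV = 1/√k.
CV = SD/mean = 12/11.6 = 1.034, hence k = 1/CV² = 0.934.
Then β = k/mean = 0.934/11.6 = 0.0806.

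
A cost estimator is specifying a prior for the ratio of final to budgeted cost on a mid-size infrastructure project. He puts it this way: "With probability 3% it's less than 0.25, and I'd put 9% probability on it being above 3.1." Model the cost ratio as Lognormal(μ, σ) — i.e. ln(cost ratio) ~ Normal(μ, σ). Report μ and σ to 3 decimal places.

If T ~ Lognormal(μ,σ) then ln T ~ Normal(μ,σ), so the p-quantile of ln T is μ + z_p·σ.
ln(0.25) = -1.386 and ln(3.1) = 1.131; z_{0.03} = -1.881, z_{0.91} = 1.341.
σ = (1.131 − -1.386)/(1.341 − (-1.881)) = 0.782.
μ = -1.386 − (-1.881)·0.782 = 0.084.

μ ≈ 0.084, σ ≈ 0.782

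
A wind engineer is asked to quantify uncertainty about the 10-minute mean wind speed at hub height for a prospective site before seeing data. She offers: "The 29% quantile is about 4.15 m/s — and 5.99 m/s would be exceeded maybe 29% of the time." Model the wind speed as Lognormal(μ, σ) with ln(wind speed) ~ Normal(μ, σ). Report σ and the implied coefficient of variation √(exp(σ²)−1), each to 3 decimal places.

If T ~ Lognormal(μ,σ) then ln T ~ Normal(μ,σ), so the p-quantile of ln T is μ + z_p·σ.
ln(4.15) = 1.423 and ln(5.99) = 1.79; z_{0.29} = -0.5534, z_{0.71} = 0.5534.
σ = (1.79 − 1.423)/(0.5534 − (-0.5534)) = 0.332.
μ = 1.423 − (-0.5534)·0.332 = 1.607.
CV = √(exp(σ²)−1) = √(exp(0.1099)−1) = 0.341.

σ ≈ 0.332, CV ≈ 0.341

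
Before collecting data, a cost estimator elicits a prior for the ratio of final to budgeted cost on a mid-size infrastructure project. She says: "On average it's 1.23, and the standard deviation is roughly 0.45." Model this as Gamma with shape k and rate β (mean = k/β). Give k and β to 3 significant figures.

For Gamma(k, rate β): mean = k/β, variance = k/β², so CV = 1/√k.
CV = SD/mean = 0.45/1.23 = 0.3659, hence k = 1/CV² = 7.47.
Then β = k/mean = 7.47/1.23 = 6.07.

k ≈ 7.47, β ≈ 6.07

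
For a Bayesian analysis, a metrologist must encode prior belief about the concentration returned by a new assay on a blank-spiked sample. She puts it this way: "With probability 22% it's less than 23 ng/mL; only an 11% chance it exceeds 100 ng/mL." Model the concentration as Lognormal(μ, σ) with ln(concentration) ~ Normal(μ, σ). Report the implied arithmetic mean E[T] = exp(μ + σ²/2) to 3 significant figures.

If T ~ Lognormal(μ,σ) then ln T ~ Normal(μ,σ), so the p-quantile of ln T is μ + z_p·σ.
ln(23) = 3.135 and ln(100) = 4.605; z_{0.22} = -0.7722, z_{0.89} = 1.227.
σ = (4.605 − 3.135)/(1.227 − (-0.7722)) = 0.735.
μ = 3.135 − (-0.7722)·0.735 = 3.703.
E[T] = exp(μ + σ²/2) = exp(3.703 + 0.2703) = 53.2 ng/mL.

E[T] ≈ 53.2 ng/mL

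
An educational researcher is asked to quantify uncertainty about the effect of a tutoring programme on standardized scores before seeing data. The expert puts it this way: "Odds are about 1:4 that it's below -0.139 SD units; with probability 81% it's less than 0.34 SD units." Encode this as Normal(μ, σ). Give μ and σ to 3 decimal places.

For Normal(μ,σ), the p-quantile is μ + z_p·σ. Here z_{0.2} = -0.8416, z_{0.81} = 0.8779.
So -0.139 = μ − 0.8416σ and 0.34 = μ + 0.8779σ.
Subtracting: σ = (0.34 − -0.139)/(0.8779 − (-0.8416)) = 0.279.
Then μ = -0.139 − (-0.8416)·0.279 = 0.095.

μ = 0.095, σ = 0.279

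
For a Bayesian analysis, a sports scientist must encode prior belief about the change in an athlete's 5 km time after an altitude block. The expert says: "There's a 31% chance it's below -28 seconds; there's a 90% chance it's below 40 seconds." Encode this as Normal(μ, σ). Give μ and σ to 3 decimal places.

For Normal(μ,σ), the p-quantile is μ + z_p·σ. Here z_{0.31} = -0.4959, z_{0.9} = 1.282.
So -28 = μ − 0.4959σ and 40 = μ + 1.282σ.
Subtracting: σ = (40 − -28)/(1.282 − (-0.4959)) = 38.258.
Then μ = -28 − (-0.4959)·38.258 = -9.030.

μ = -9.030, σ = 38.258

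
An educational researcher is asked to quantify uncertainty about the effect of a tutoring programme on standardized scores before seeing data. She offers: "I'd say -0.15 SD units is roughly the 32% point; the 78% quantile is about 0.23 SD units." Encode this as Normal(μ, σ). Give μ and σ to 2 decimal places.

μ = -0.01, σ = 0.31

For Normal(μ,σ), the p-quantile is μ + z_p·σ. Here z_{0.32} = -0.4677, z_{0.78} = 0.7722.
So -0.15 = μ − 0.4677σ and 0.23 = μ + 0.7722σ.
Subtracting: σ = (0.23 − -0.15)/(0.7722 − (-0.4677)) = 0.31.
Then μ = -0.15 − (-0.4677)·0.31 = -0.01.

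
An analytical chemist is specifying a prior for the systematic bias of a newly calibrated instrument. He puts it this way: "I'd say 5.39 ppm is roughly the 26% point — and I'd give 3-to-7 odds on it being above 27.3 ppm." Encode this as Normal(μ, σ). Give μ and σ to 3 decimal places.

μ = 17.461, σ = 18.763

For Normal(μ,σ), the p-quantile is μ + z_p·σ. Here z_{0.26} = -0.6433, z_{0.7} = 0.5244.
So 5.39 = μ − 0.6433σ and 27.3 = μ + 0.5244σ.
Subtracting: σ = (27.3 − 5.39)/(0.5244 − (-0.6433)) = 18.763.
Then μ = 5.39 − (-0.6433)·18.763 = 17.461.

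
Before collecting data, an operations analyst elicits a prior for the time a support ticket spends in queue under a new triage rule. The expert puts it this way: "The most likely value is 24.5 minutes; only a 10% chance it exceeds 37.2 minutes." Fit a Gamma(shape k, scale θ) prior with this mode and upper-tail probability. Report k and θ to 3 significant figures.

Gamma(k,θ) with k>1 has mode (k−1)θ, so θ = 24.5/(k−1).
Need P(X < 37.2) = 0.9 with θ tied to k this way. Start at k = 2, θ = 24.5: P(X<37.2) ≈ 0.448.
Too low — raise k to concentrate. Iterating converges to k ≈ 11.7.
Then θ = 24.5/(11.7−1) ≈ 2.29.

k ≈ 11.7, θ ≈ 2.29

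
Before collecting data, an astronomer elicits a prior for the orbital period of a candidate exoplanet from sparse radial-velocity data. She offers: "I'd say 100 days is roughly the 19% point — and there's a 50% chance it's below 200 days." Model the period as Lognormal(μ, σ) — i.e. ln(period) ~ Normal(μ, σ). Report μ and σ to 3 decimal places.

If T ~ Lognormal(μ,σ) then ln T ~ Normal(μ,σ), so the p-quantile of ln T is μ + z_p·σ.
ln(100) = 4.605 and ln(200) = 5.298; z_{0.19} = -0.8779, z_{0.5} = 0.
σ = (5.298 − 4.605)/(0 − (-0.8779)) = 0.790.
μ = 4.605 − (-0.8779)·0.790 = 5.298.

μ ≈ 5.298, σ ≈ 0.790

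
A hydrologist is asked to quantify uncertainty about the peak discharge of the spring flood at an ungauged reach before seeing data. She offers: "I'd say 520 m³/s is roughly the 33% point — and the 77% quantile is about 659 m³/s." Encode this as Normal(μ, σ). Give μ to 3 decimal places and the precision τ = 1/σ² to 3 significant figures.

μ = 571.875, τ = 7.19e-05

The p-quantile of Normal(μ,σ) is μ + z_p·σ, with z_{0.33} = -0.4399 and z_{0.77} = 0.7388.
Eliminate σ: μ = (z₂·x₁ − z₁·x₂)/(z₂ − z₁) = (0.7388·520 − (-0.4399)·659)/1.179 = 571.875.
Then σ = (x₂ − x₁)/(z₂ − z₁) = (659 − 520)/1.179 = 117.921.
Precision τ = 1/σ² = 1/117.9² = 7.19e-05.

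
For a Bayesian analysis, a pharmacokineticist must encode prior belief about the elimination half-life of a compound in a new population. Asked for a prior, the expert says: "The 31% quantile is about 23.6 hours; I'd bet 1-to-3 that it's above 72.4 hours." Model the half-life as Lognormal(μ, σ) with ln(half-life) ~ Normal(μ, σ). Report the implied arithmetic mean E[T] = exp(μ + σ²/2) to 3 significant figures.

E[T] ≈ 60 hours

If T ~ Lognormal(μ,σ) then ln T ~ Normal(μ,σ), so the p-quantile of ln T is μ + z_p·σ.
ln(23.6) = 3.161 and ln(72.4) = 4.282; z_{0.31} = -0.4959, z_{0.75} = 0.6745.
σ = (4.282 − 3.161)/(0.6745 − (-0.4959)) = 0.958.
μ = 3.161 − (-0.4959)·0.958 = 3.636.
E[T] = exp(μ + σ²/2) = exp(3.636 + 0.4587) = 60 hours.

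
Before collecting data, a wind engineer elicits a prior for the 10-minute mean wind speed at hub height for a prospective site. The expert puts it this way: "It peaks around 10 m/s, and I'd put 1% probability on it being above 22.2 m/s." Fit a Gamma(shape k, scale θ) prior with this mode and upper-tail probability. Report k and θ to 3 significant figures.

k ≈ 8.57, θ ≈ 1.32

Gamma(k,θ) with k>1 has mode (k−1)θ, so θ = 10/(k−1).
Need P(X < 22.2) = 0.99 with θ tied to k this way. Start at k = 2, θ = 10: P(X<22.2) ≈ 0.650.
Too low — raise k to concentrate. Iterating converges to k ≈ 8.57.
Then θ = 10/(8.57−1) ≈ 1.32.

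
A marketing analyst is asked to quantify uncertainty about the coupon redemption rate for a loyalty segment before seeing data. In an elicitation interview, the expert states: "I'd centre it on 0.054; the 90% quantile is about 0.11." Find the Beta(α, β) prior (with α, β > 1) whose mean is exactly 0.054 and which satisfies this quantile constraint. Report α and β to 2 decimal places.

α ≈ 1.57, β ≈ 27.43

With mean 0.054 fixed, write α = 0.054s, β = 0.946s where s = α+β.
Need P(θ < 0.11) = 0.9 under Beta(0.054s, 0.946s). Normal approximation: (q−m)/√(m(1−m)/s) ≈ z_{0.9} = 1.28, so s ≈ 0.054·0.946·(1.28)²/(0.11−0.054)² = 26.8.
At s = 26.8: P(θ<0.11) ≈ 0.894. Adjusting to match 0.9 gives s ≈ 28.99.
So α = 0.054·28.99 ≈ 1.57, β = 0.946·28.99 ≈ 27.43.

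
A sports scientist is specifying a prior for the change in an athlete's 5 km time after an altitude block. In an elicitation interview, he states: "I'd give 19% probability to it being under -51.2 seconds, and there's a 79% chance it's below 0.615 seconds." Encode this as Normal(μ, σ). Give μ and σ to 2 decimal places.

μ = -24.19, σ = 30.76

The p-quantile of Normal(μ,σ) is μ + z_p·σ, with z_{0.19} = -0.8779 and z_{0.79} = 0.8064.
Eliminate σ: μ = (z₂·x₁ − z₁·x₂)/(z₂ − z₁) = (0.8064·-51.2 − (-0.8779)·0.615)/1.684 = -24.19.
Then σ = (x₂ − x₁)/(z₂ − z₁) = (0.615 − -51.2)/1.684 = 30.76.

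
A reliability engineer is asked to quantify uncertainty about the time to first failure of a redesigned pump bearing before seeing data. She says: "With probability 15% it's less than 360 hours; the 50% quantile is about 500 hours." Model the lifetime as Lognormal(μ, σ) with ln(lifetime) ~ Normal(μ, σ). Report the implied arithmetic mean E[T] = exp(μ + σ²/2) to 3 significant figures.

E[T] ≈ 526 hours

If T ~ Lognormal(μ,σ) then ln T ~ Normal(μ,σ), so the p-quantile of ln T is μ + z_p·σ.
ln(360) = 5.886 and ln(500) = 6.215; z_{0.15} = -1.036, z_{0.5} = 0.
σ = (6.215 − 5.886)/(0 − (-1.036)) = 0.317.
μ = 5.886 − (-1.036)·0.317 = 6.215.
E[T] = exp(μ + σ²/2) = exp(6.215 + 0.0502) = 526 hours.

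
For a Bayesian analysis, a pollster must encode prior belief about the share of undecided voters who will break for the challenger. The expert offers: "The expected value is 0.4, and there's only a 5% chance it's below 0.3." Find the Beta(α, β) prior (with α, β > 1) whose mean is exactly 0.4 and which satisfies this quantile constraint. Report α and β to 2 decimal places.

α ≈ 24.67, β ≈ 37.01

With mean 0.4 fixed, write α = 0.4s, β = 0.6s where s = α+β.
Need P(θ < 0.3) = 0.05 under Beta(0.4s, 0.6s). Normal approximation: (q−m)/√(m(1−m)/s) ≈ z_{0.05} = -1.64, so s ≈ 0.4·0.6·(-1.64)²/(0.3−0.4)² = 64.9.
At s = 64.9: P(θ<0.3) ≈ 0.046. Adjusting to match 0.05 gives s ≈ 61.68.
So α = 0.4·61.68 ≈ 24.67, β = 0.6·61.68 ≈ 37.01.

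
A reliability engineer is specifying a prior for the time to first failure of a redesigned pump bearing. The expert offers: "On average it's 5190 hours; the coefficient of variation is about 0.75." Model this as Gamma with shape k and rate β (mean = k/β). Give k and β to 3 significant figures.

k ≈ 1.78, β ≈ 0.000343

For Gamma(k, rate β): mean = k/β, variance = k/β², so CV = 1/√k.
CV = 0.75, hence k = 1/CV² = 1.78.
Then β = k/mean = 1.78/5190 = 0.000343.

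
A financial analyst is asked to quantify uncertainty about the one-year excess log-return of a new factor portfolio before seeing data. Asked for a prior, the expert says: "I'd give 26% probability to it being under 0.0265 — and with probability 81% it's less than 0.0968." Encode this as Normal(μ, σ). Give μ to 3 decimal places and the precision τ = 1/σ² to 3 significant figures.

The p-quantile of Normal(μ,σ) is μ + z_p·σ, with z_{0.26} = -0.6433 and z_{0.81} = 0.8779.
Eliminate σ: μ = (z₂·x₁ − z₁·x₂)/(z₂ − z₁) = (0.8779·0.0265 − (-0.6433)·0.0968)/1.521 = 0.056.
Then σ = (x₂ − x₁)/(z₂ − z₁) = (0.0968 − 0.0265)/1.521 = 0.046.
Precision τ = 1/σ² = 1/0.04621² = 468.

μ = 0.056, τ = 468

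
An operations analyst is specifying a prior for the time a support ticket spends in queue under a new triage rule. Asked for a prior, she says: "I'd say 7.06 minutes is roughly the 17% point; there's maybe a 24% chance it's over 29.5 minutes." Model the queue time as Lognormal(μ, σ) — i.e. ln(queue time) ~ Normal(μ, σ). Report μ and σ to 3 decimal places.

μ ≈ 2.776, σ ≈ 0.861

If T ~ Lognormal(μ,σ) then ln T ~ Normal(μ,σ), so the p-quantile of ln T is μ + z_p·σ.
ln(7.06) = 1.954 and ln(29.5) = 3.384; z_{0.17} = -0.9542, z_{0.76} = 0.7063.
σ = (3.384 − 1.954)/(0.7063 − (-0.9542)) = 0.861.
μ = 1.954 − (-0.9542)·0.861 = 2.776.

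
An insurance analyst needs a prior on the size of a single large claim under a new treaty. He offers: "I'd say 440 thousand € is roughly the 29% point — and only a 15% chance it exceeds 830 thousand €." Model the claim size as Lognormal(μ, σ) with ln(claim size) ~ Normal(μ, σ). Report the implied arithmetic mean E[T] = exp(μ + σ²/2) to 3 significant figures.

E[T] ≈ 594 thousand €

If T ~ Lognormal(μ,σ) then ln T ~ Normal(μ,σ), so the p-quantile of ln T is μ + z_p·σ.
ln(440) = 6.087 and ln(830) = 6.721; z_{0.29} = -0.5534, z_{0.85} = 1.036.
σ = (6.721 − 6.087)/(1.036 − (-0.5534)) = 0.399.
μ = 6.087 − (-0.5534)·0.399 = 6.308.
E[T] = exp(μ + σ²/2) = exp(6.308 + 0.0797) = 594 thousand €.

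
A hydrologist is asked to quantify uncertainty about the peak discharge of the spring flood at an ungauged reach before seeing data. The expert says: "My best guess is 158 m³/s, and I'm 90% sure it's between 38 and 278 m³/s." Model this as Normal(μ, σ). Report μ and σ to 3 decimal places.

A symmetric 90% interval runs μ ± z·σ with z = 1.645.
Half-width = 120, so σ = 120/1.645 = 72.955.
μ is the stated best guess, 158.000.

μ = 158.000, σ = 72.955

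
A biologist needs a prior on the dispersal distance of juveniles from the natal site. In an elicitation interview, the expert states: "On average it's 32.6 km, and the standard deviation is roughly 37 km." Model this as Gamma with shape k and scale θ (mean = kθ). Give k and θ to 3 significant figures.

k ≈ 0.776, θ ≈ 42

For Gamma(k, scale θ): mean = kθ, variance = kθ², so CV = 1/√k.
CV = SD/mean = 37/32.6 = 1.135, hence k = 1/CV² = 0.776.
Then θ = mean/k = 32.6/0.776 = 42.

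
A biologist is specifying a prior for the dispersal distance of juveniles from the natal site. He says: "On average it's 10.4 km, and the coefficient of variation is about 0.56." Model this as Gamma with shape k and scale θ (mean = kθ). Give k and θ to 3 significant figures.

k ≈ 3.19, θ ≈ 3.26

For Gamma(k, scale θ): mean = kθ, variance = kθ², so CV = 1/√k.
CV = 0.56, hence k = 1/CV² = 3.19.
Then θ = mean/k = 10.4/3.19 = 3.26.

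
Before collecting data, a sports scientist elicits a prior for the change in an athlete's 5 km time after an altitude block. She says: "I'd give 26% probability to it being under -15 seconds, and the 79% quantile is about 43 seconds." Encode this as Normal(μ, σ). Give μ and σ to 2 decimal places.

For Normal(μ,σ), the p-quantile is μ + z_p·σ. Here z_{0.26} = -0.6433, z_{0.79} = 0.8064.
So -15 = μ − 0.6433σ and 43 = μ + 0.8064σ.
Subtracting: σ = (43 − -15)/(0.8064 − (-0.6433)) = 40.01.
Then μ = -15 − (-0.6433)·40.01 = 10.74.

μ = 10.74, σ = 40.01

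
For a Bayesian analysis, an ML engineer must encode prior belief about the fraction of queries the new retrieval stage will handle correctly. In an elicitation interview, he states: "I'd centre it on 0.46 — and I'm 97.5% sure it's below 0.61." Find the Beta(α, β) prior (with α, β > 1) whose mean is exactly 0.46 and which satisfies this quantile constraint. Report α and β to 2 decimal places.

With mean 0.46 fixed, write α = 0.46s, β = 0.54s where s = α+β.
Need P(θ < 0.61) = 0.975 under Beta(0.46s, 0.54s). Normal approximation: (q−m)/√(m(1−m)/s) ≈ z_{0.975} = 1.96, so s ≈ 0.46·0.54·(1.96)²/(0.61−0.46)² = 42.4.
At s = 42.4: P(θ<0.61) ≈ 0.976. Adjusting to match 0.975 gives s ≈ 41.99.
So α = 0.46·41.99 ≈ 19.31, β = 0.54·41.99 ≈ 22.67.

α ≈ 19.31, β ≈ 22.67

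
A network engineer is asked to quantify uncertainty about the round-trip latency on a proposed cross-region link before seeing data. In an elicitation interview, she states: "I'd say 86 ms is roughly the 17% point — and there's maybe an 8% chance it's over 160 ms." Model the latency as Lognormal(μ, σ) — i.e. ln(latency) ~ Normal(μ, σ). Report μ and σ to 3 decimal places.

μ ≈ 4.705, σ ≈ 0.263

If T ~ Lognormal(μ,σ) then ln T ~ Normal(μ,σ), so the p-quantile of ln T is μ + z_p·σ.
ln(86) = 4.454 and ln(160) = 5.075; z_{0.17} = -0.9542, z_{0.92} = 1.405.
σ = (5.075 − 4.454)/(1.405 − (-0.9542)) = 0.263.
μ = 4.454 − (-0.9542)·0.263 = 4.705.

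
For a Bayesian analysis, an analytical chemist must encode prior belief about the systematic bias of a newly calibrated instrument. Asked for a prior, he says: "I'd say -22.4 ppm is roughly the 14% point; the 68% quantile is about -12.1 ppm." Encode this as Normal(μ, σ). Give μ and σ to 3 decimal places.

μ = -15.212, σ = 6.654

For Normal(μ,σ), the p-quantile is μ + z_p·σ. Here z_{0.14} = -1.08, z_{0.68} = 0.4677.
So -22.4 = μ − 1.08σ and -12.1 = μ + 0.4677σ.
Subtracting: σ = (-12.1 − -22.4)/(0.4677 − (-1.08)) = 6.654.
Then μ = -22.4 − (-1.08)·6.654 = -15.212.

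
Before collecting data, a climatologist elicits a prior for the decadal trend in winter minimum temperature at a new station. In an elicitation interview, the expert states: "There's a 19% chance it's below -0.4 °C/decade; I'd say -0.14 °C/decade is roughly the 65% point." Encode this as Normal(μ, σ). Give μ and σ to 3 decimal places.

The p-quantile of Normal(μ,σ) is μ + z_p·σ, with z_{0.19} = -0.8779 and z_{0.65} = 0.3853.
Eliminate σ: μ = (z₂·x₁ − z₁·x₂)/(z₂ − z₁) = (0.3853·-0.4 − (-0.8779)·-0.14)/1.263 = -0.219.
Then σ = (x₂ − x₁)/(z₂ − z₁) = (-0.14 − -0.4)/1.263 = 0.206.

μ = -0.219, σ = 0.206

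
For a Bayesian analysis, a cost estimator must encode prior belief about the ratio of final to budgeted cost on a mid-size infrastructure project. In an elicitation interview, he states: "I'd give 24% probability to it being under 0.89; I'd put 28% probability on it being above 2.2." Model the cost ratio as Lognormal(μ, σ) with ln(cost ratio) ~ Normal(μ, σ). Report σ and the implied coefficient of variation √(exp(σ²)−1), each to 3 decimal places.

σ ≈ 0.702, CV ≈ 0.798

If T ~ Lognormal(μ,σ) then ln T ~ Normal(μ,σ), so the p-quantile of ln T is μ + z_p·σ.
ln(0.89) = -0.1165 and ln(2.2) = 0.7885; z_{0.24} = -0.7063, z_{0.72} = 0.5828.
σ = (0.7885 − -0.1165)/(0.5828 − (-0.7063)) = 0.702.
μ = -0.1165 − (-0.7063)·0.702 = 0.379.
CV = √(exp(σ²)−1) = √(exp(0.4928)−1) = 0.798.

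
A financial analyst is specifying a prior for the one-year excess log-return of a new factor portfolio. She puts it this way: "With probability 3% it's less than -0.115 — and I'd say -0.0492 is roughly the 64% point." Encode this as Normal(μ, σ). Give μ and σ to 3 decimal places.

For Normal(μ,σ), the p-quantile is μ + z_p·σ. Here z_{0.03} = -1.881, z_{0.64} = 0.3585.
So -0.115 = μ − 1.881σ and -0.0492 = μ + 0.3585σ.
Subtracting: σ = (-0.0492 − -0.115)/(0.3585 − (-1.881)) = 0.029.
Then μ = -0.115 − (-1.881)·0.029 = -0.060.

μ = -0.060, σ = 0.029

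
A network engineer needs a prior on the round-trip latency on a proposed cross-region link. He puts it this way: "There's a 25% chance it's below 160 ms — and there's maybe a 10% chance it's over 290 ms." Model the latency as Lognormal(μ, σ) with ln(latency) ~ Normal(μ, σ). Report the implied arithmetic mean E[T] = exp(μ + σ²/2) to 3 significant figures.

If T ~ Lognormal(μ,σ) then ln T ~ Normal(μ,σ), so the p-quantile of ln T is μ + z_p·σ.
ln(160) = 5.075 and ln(290) = 5.67; z_{0.25} = -0.6745, z_{0.9} = 1.282.
σ = (5.67 − 5.075)/(1.282 − (-0.6745)) = 0.304.
μ = 5.075 − (-0.6745)·0.304 = 5.280.
E[T] = exp(μ + σ²/2) = exp(5.280 + 0.0462) = 206 ms.

E[T] ≈ 206 ms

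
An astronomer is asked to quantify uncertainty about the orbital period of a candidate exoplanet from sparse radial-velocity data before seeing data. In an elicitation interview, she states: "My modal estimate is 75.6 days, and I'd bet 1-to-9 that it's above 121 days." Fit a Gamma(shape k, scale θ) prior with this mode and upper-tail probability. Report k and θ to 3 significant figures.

Gamma(k,θ) with k>1 has mode (k−1)θ, so θ = 75.6/(k−1).
Need P(X < 121) = 0.9 with θ tied to k this way. Start at k = 2, θ = 75.6: P(X<121) ≈ 0.475.
Too low — raise k to concentrate. Iterating converges to k ≈ 9.49.
Then θ = 75.6/(9.49−1) ≈ 8.9.

k ≈ 9.49, θ ≈ 8.9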